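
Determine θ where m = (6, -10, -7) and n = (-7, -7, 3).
m·n = 7, |m|² = 185, |n|² = 107
cos θ = 7/√19795 ≈ 0.04975
θ ≈ 87.15°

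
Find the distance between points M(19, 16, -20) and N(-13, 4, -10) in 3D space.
d = √[(-32)² + (-12)² + (10)²] = √1268 = 35.61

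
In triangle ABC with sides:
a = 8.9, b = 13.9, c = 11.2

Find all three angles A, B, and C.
By the law of cosines:
cos(A) = (b² + c² - a²)/(2bc) = 0.769013  →  A = 39.73°
cos(B) = (a² + c² - b²)/(2ac) = 0.057384  →  B = 86.71°
cos(C) = (a² + b² - c²)/(2ab) = 0.594051  →  C = 53.56°
Check: A + B + C = 180.0° ✓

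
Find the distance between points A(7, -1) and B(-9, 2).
Using the distance formula: d = sqrt((x₂-x₁)² + (y₂-y₁)²)
dx = (-9) - 7 = -16
dy = 2 - (-1) = 3
d = sqrt((-16)² + 3²) = sqrt(256 + 9) = sqrt(265) = 16.28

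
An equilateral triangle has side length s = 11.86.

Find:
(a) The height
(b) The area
(a) Height h = s·√3/2 = 11.86·√3/2 = 10.27
(b) Area = (√3/4)·s² = (√3/4)·11.86² = (√3/4)·140.66 = 60.91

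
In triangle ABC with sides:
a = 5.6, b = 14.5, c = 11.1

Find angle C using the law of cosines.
cos(C) = (a² + b² - c²)/(2ab)
cos(C) = (5.6² + 14.5² - 11.1²)/(2·5.6·14.5) = 118.4/162.4 = 0.729064
C = arccos(0.729064) = 43.19°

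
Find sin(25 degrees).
sin(25 degrees) = 0.4226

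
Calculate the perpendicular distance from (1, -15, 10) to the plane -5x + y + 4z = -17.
d = |(-5)(1) + 1(-15) + 4(10) - (-17)| / √((-5)² + 1² + 4²) = 37/√42 = 5.709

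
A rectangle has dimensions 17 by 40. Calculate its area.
Area = length * width
Area = 17 * 40
Area = 680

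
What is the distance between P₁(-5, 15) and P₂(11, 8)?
Using the distance formula: d = sqrt((x₂-x₁)² + (y₂-y₁)²)
dx = 11 - (-5) = 16
dy = 8 - 15 = -7
d = sqrt(16² + (-7)²) = sqrt(256 + 49) = sqrt(305) = 17.46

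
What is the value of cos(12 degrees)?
cos(12 degrees) = 0.9781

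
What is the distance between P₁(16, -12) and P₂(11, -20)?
Using the distance formula: d = sqrt((x₂-x₁)² + (y₂-y₁)²)
dx = 11 - 16 = -5
dy = (-20) - (-12) = -8
d = sqrt((-5)² + (-8)²) = sqrt(25 + 64) = sqrt(89) = 9.43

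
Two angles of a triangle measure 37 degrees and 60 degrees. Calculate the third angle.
Sum of angles in a triangle = 180 degrees
Third angle = 180 - 37 - 60
Third angle = 83 degrees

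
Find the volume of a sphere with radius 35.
Volume = (4/3) * pi * r³
Volume = (4/3) * pi * 35³
Volume = (4/3) * pi * 42875
Volume = 179594.38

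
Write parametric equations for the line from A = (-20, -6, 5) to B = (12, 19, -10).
Direction vector d = B - A = (32, 25, -15)
x = -20 + 32t, y = -6 + 25t, z = 5 - 15t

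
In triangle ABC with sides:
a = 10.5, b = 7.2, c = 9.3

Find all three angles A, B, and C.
By the law of cosines:
cos(A) = (b² + c² - a²)/(2bc) = 0.209677  →  A = 77.9°
cos(B) = (a² + c² - b²)/(2ac) = 0.741935  →  B = 42.1°
cos(C) = (a² + b² - c²)/(2ab) = 0.500000  →  C = 60°
Check: A + B + C = 180.0° ✓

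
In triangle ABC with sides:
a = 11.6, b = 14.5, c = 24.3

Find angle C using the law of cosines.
cos(C) = (a² + b² - c²)/(2ab)
cos(C) = (11.6² + 14.5² - 24.3²)/(2·11.6·14.5) = -245.68/336.4 = -0.730321
C = arccos(-0.730321) = 136.9°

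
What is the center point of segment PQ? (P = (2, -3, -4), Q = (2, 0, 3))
Midpoint = ((2+2)/2, (-3+0)/2, (-4+3)/2) = (2, -1.5, -0.5)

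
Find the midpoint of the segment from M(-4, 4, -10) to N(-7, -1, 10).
Midpoint = ((-4-7)/2, (4-1)/2, (-10+10)/2) = (-5.5, 1.5, 0)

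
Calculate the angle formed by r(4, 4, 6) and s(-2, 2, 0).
r·s = 0, |r|² = 68, |s|² = 8
cos θ = 0/√544 ≈ 0.0
θ ≈ 90.0°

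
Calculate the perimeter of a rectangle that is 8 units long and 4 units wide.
Perimeter = 2 * (length + width)
Perimeter = 2 * (8 + 4)
Perimeter = 2 * 12
Perimeter = 24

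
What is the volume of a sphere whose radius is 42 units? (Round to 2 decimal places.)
Volume = (4/3) * pi * r³
Volume = (4/3) * pi * 42³
Volume = (4/3) * pi * 74088
Volume = 310339.09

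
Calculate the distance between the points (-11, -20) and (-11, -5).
Using the distance formula: d = sqrt((x₂-x₁)² + (y₂-y₁)²)
dx = (-11) - (-11) = 0
dy = (-5) - (-20) = 15
d = sqrt(0² + 15²) = sqrt(0 + 225) = sqrt(225) = 15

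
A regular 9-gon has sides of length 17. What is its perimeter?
Perimeter = number of sides * side length
Perimeter = 9 * 17
Perimeter = 153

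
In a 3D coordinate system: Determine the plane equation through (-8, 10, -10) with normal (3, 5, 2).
d = n·P = (3)(-8) + (5)(10) + (2)(-10) = 6
Plane: 3x + 5y + 2z = 6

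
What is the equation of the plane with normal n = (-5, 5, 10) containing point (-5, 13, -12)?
d = n·P = (-5)(-5) + (5)(13) + (10)(-12) = -30
Plane: -5x + 5y + 10z = -30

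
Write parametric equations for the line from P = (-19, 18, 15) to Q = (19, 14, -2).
Direction vector d = Q - P = (38, -4, -17)
x = -19 + 38t, y = 18 - 4t, z = 15 - 17t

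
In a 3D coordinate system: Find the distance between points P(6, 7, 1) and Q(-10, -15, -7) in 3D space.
d = √[(-16)² + (-22)² + (-8)²] = √804 = 28.35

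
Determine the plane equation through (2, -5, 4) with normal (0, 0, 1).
d = n·P = (0)(2) + (0)(-5) + (1)(4) = 4
Plane: z = 4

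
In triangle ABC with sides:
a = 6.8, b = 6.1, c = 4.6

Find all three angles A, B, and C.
By the law of cosines:
cos(A) = (b² + c² - a²)/(2bc) = 0.216144  →  A = 77.52°
cos(B) = (a² + c² - b²)/(2ac) = 0.482577  →  B = 61.15°
cos(C) = (a² + b² - c²)/(2ab) = 0.750844  →  C = 41.34°
Check: A + B + C = 180.0° ✓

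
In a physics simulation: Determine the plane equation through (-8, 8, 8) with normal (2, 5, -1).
d = n·P = (2)(-8) + (5)(8) + (-1)(8) = 16
Plane: 2x + 5y - z = 16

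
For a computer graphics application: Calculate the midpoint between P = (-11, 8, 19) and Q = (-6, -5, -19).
Midpoint = ((-11-6)/2, (8-5)/2, (19-19)/2) = (-8.5, 1.5, 0)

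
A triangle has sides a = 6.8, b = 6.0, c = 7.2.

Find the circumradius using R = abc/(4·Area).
s = (a+b+c)/2 = 10
Area = √(s(s-a)(s-b)(s-c)) = √(10·3.2·4·2.8) = 18.9315
R = abc/(4·Area) = (6.8·6.0·7.2)/(4·18.9315) = 293.76/75.726 = 3.879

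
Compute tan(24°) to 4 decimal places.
tan(24 degrees) = 0.4452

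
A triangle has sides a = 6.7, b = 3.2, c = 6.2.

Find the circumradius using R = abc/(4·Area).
s = (a+b+c)/2 = 8.05
Area = √(s(s-a)(s-b)(s-c)) = √(8.05·1.35·4.85·1.85) = 9.87465
R = abc/(4·Area) = (6.7·3.2·6.2)/(4·9.87465) = 132.928/39.4986 = 3.365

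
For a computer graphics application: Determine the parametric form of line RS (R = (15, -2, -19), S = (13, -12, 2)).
Direction vector d = S - R = (-2, -10, 21)
x = 15 - 2t, y = -2 - 10t, z = -19 + 21t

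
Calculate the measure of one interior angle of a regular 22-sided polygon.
Interior angle of a regular n-gon = (n-2)*180/n
Interior angle = (22-2)*180/22
Interior angle = 20*180/22
Interior angle = 3600/22
Interior angle = 163.64 degrees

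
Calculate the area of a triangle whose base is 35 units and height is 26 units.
Area = (1/2) * base * height
Area = (1/2) * 35 * 26
Area = 455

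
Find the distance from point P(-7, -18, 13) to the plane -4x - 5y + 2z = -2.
d = |(-4)(-7) + (-5)(-18) + 2(13) - (-2)| / √((-4)² + (-5)² + 2²) = 146/√45 = 21.76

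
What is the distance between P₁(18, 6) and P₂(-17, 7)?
Using the distance formula: d = sqrt((x₂-x₁)² + (y₂-y₁)²)
dx = (-17) - 18 = -35
dy = 7 - 6 = 1
d = sqrt((-35)² + 1²) = sqrt(1225 + 1) = sqrt(1226) = 35.01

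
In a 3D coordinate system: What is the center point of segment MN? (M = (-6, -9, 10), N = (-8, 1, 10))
Midpoint = ((-6-8)/2, (-9+1)/2, (10+10)/2) = (-7, -4, 10)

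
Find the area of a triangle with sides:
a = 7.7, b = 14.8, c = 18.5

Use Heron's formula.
s = (a+b+c)/2 = (7.7+14.8+18.5)/2 = 20.5
A = √(s(s-a)(s-b)(s-c)) = √(20.5·12.8·5.7·2)
A = √2991.36 = 54.69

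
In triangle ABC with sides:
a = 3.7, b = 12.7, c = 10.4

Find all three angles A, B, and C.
By the law of cosines:
cos(A) = (b² + c² - a²)/(2bc) = 0.968201  →  A = 14.49°
cos(B) = (a² + c² - b²)/(2ac) = -0.512474  →  B = 120.8°
cos(C) = (a² + b² - c²)/(2ab) = 0.711002  →  C = 44.68°
Check: A + B + C = 180.0° ✓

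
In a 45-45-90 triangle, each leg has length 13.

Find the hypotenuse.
Hypotenuse = 13√2 = 18.38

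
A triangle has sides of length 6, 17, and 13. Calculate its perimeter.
Perimeter = sum of all sides
Perimeter = 6 + 17 + 13
Perimeter = 36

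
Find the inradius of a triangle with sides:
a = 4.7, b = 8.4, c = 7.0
s = (a+b+c)/2 = (4.7+8.4+7.0)/2 = 10.05
Area = √(s(s-a)(s-b)(s-c)) = √(10.05·5.35·1.65·3.05) = 16.4495
r = Area/s = 16.4495/10.05 = 1.637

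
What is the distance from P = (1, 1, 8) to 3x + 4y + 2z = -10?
d = |3(1) + 4(1) + 2(8) - (-10)| / √(3² + 4² + 2²) = 33/√29 = 6.128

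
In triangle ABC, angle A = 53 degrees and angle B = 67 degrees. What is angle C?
Sum of angles in a triangle = 180 degrees
Third angle = 180 - 53 - 67
Third angle = 60 degrees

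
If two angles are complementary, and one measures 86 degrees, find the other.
Complementary angles sum to 90 degrees.
Other angle = 90 - 86
Other angle = 4 degrees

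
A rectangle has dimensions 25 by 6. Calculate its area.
Area = length * width
Area = 25 * 6
Area = 150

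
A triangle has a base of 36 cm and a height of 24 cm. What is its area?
Area = (1/2) * base * height
Area = (1/2) * 36 * 24
Area = 432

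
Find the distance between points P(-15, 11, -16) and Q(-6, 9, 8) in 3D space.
d = √[(9)² + (-2)² + (24)²] = √661 = 25.71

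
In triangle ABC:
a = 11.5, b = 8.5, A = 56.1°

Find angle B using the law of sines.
sin(B)/b = sin(A)/a
sin(B) = b·sin(A)/a = 8.5·sin(56.1°)/11.5 = 0.613487
B = arcsin(0.613487) = 37.84°  (b ≤ a, so B ≤ A and the acute solution is unique)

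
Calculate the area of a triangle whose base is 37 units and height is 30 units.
Area = (1/2) * base * height
Area = (1/2) * 37 * 30
Area = 555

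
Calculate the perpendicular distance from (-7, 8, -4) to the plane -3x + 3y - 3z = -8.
d = |(-3)(-7) + 3(8) + (-3)(-4) - (-8)| / √((-3)² + 3² + (-3)²) = 65/√27 = 12.51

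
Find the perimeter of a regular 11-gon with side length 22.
Perimeter = number of sides * side length
Perimeter = 11 * 22
Perimeter = 242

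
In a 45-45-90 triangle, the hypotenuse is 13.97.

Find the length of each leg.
In a 45-45-90 triangle, hypotenuse = leg·√2  →  leg = hypotenuse/√2
leg = 13.97/√2 = 9.878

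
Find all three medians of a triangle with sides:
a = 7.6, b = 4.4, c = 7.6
Using m_x = ½√(2y² + 2z² - x²):
m_a = ½√(2·4.4² + 2·7.6² - 7.6²) = ½√96.48 = 4.911
m_b = ½√(2·7.6² + 2·7.6² - 4.4²) = ½√211.68 = 7.275
m_c = ½√(2·7.6² + 2·4.4² - 7.6²) = ½√96.48 = 4.911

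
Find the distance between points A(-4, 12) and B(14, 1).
Using the distance formula: d = sqrt((x₂-x₁)² + (y₂-y₁)²)
dx = 14 - (-4) = 18
dy = 1 - 12 = -11
d = sqrt(18² + (-11)²) = sqrt(324 + 121) = sqrt(445) = 21.10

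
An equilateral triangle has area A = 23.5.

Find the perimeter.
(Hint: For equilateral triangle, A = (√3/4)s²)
A = (√3/4)s²  →  s² = 4A/√3 = 4·23.5/√3 = 54.2709
s = 7.36688
Perimeter = 3s = 22.1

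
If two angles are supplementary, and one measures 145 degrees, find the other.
Supplementary angles sum to 180 degrees.
Other angle = 180 - 145
Other angle = 35 degrees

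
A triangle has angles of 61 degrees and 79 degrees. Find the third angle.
Sum of angles in a triangle = 180 degrees
Third angle = 180 - 61 - 79
Third angle = 40 degrees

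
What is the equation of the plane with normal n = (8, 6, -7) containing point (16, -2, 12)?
d = n·P = (8)(16) + (6)(-2) + (-7)(12) = 32
Plane: 8x + 6y - 7z = 32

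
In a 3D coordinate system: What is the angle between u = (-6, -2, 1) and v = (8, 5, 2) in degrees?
u·v = -56, |u|² = 41, |v|² = 93
cos θ = -56/√3813 ≈ -0.9069
θ ≈ 155.1°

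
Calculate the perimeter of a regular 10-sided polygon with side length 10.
Perimeter = number of sides * side length
Perimeter = 10 * 10
Perimeter = 100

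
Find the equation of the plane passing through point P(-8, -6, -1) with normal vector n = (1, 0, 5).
d = n·P = (1)(-8) + (0)(-6) + (5)(-1) = -13
Plane: x + 5z = -13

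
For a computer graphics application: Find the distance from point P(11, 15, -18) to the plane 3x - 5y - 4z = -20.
d = |3(11) + (-5)(15) + (-4)(-18) - (-20)| / √(3² + (-5)² + (-4)²) = 50/√50 = 7.071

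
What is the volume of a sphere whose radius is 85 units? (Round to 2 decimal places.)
Volume = (4/3) * pi * r³
Volume = (4/3) * pi * 85³
Volume = (4/3) * pi * 614125
Volume = 2572440.78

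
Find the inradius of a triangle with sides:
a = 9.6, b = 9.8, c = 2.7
s = (a+b+c)/2 = (9.6+9.8+2.7)/2 = 11.05
Area = √(s(s-a)(s-b)(s-c)) = √(11.05·1.45·1.25·8.35) = 12.9319
r = Area/s = 12.9319/11.05 = 1.17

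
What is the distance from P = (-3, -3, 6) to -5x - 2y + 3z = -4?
d = |(-5)(-3) + (-2)(-3) + 3(6) - (-4)| / √((-5)² + (-2)² + 3²) = 43/√38 = 6.976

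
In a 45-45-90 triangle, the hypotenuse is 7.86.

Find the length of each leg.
In a 45-45-90 triangle, hypotenuse = leg·√2  →  leg = hypotenuse/√2
leg = 7.86/√2 = 5.558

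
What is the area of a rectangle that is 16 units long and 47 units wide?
Area = length * width
Area = 16 * 47
Area = 752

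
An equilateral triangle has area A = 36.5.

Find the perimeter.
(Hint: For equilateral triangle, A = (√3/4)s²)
A = (√3/4)s²  →  s² = 4A/√3 = 4·36.5/√3 = 84.2931
s = 9.18113
Perimeter = 3s = 27.54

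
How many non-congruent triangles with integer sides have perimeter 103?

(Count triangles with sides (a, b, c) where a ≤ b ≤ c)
With a ≤ b ≤ c and a + b + c = 103, the triangle inequality a + b > c gives c < 103/2, so c ≤ 51.
Iterate a from 1 to ⌊p/3⌋ = 34; for each a, b ranges from a to ⌊(p−a)/2⌋ with c = p − a − b, keeping only c ≥ b.
Triples: (1, 51, 51), (2, 50, 51), (3, 49, 51), …
Count = 234 triangles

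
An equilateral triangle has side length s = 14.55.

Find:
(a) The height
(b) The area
(a) Height h = s·√3/2 = 14.55·√3/2 = 12.6
(b) Area = (√3/4)·s² = (√3/4)·14.55² = (√3/4)·211.703 = 91.67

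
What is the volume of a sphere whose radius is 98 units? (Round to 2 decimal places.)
Volume = (4/3) * pi * r³
Volume = (4/3) * pi * 98³
Volume = (4/3) * pi * 941192
Volume = 3942455.83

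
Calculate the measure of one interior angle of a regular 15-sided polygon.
Interior angle of a regular n-gon = (n-2)*180/n
Interior angle = (15-2)*180/15
Interior angle = 13*180/15
Interior angle = 2340/15
Interior angle = 156 degrees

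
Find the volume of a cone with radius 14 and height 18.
Volume = (1/3) * pi * r² * h
Volume = (1/3) * pi * 14² * 18
Volume = (1/3) * pi * 196 * 18
Volume = (1/3) * pi * 3528
Volume = 3694.51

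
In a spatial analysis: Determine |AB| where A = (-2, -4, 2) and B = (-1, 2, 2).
d = √[(1)² + (6)² + (0)²] = √37 = 6.083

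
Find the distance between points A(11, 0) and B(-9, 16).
Using the distance formula: d = sqrt((x₂-x₁)² + (y₂-y₁)²)
dx = (-9) - 11 = -20
dy = 16 - 0 = 16
d = sqrt((-20)² + 16²) = sqrt(400 + 256) = sqrt(656) = 25.61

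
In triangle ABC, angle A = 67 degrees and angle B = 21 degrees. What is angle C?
Sum of angles in a triangle = 180 degrees
Third angle = 180 - 67 - 21
Third angle = 92 degrees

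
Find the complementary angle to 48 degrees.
Complementary angles sum to 90 degrees.
Other angle = 90 - 48
Other angle = 42 degrees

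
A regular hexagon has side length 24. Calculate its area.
For a regular 6-gon with side length s = 24:
Apothem a = s / (2*tan(pi/6)) = 24 / (2*tan(pi/6)) ≈ 20.7846
Perimeter P = 6 * 24 = 144
Area = (1/2) * P * a = (1/2) * 144 * 20.7846 = 1496.49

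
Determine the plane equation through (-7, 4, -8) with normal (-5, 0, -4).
d = n·P = (-5)(-7) + (0)(4) + (-4)(-8) = 67
Plane: -5x - 4z = 67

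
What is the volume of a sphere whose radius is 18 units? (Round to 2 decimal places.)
Volume = (4/3) * pi * r³
Volume = (4/3) * pi * 18³
Volume = (4/3) * pi * 5832
Volume = 24429.02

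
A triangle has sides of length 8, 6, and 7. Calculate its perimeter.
Perimeter = sum of all sides
Perimeter = 8 + 6 + 7
Perimeter = 21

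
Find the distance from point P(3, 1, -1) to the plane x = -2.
d = |1(3) + 0(1) + 0(-1) - (-2)| / √(1² + 0² + 0²) = 5/√1 = 5.0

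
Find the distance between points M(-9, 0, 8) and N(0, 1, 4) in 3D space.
d = √[(9)² + (1)² + (-4)²] = √98 = 9.899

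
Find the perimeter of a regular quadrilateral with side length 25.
Perimeter = number of sides * side length
Perimeter = 4 * 25
Perimeter = 100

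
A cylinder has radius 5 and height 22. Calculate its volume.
Volume = pi * r² * h
Volume = pi * 5² * 22
Volume = pi * 25 * 22
Volume = pi * 550
Volume = 1727.88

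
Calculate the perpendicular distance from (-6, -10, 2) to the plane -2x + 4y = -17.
d = |(-2)(-6) + 4(-10) + 0(2) - (-17)| / √((-2)² + 4² + 0²) = 11/√20 = 2.46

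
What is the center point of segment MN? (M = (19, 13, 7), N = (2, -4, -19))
Midpoint = ((19+2)/2, (13-4)/2, (7-19)/2) = (10.5, 4.5, -6)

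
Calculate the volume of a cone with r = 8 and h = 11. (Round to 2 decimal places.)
Volume = (1/3) * pi * r² * h
Volume = (1/3) * pi * 8² * 11
Volume = (1/3) * pi * 64 * 11
Volume = (1/3) * pi * 704
Volume = 737.23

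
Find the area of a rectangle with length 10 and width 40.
Area = length * width
Area = 10 * 40
Area = 400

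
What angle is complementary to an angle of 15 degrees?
Complementary angles sum to 90 degrees.
Other angle = 90 - 15
Other angle = 75 degrees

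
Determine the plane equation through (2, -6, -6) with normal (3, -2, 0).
d = n·P = (3)(2) + (-2)(-6) + (0)(-6) = 18
Plane: 3x - 2y = 18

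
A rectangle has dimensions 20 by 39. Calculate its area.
Area = length * width
Area = 20 * 39
Area = 780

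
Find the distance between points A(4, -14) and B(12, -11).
Using the distance formula: d = sqrt((x₂-x₁)² + (y₂-y₁)²)
dx = 12 - 4 = 8
dy = (-11) - (-14) = 3
d = sqrt(8² + 3²) = sqrt(64 + 9) = sqrt(73) = 8.54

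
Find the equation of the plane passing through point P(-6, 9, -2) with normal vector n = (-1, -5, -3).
d = n·P = (-1)(-6) + (-5)(9) + (-3)(-2) = -33
Plane: -x - 5y - 3z = -33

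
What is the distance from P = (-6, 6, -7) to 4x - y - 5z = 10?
d = |4(-6) + (-1)(6) + (-5)(-7) - (10)| / √(4² + (-1)² + (-5)²) = 5/√42 = 0.7715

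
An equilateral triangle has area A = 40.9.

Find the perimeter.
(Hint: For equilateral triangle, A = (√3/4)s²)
A = (√3/4)s²  →  s² = 4A/√3 = 4·40.9/√3 = 94.4545
s = 9.71877
Perimeter = 3s = 29.16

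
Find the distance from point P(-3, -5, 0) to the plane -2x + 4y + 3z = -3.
d = |(-2)(-3) + 4(-5) + 3(0) - (-3)| / √((-2)² + 4² + 3²) = 11/√29 = 2.043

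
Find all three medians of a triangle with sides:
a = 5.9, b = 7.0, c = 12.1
Using m_x = ½√(2y² + 2z² - x²):
m_a = ½√(2·7.0² + 2·12.1² - 5.9²) = ½√356.01 = 9.434
m_b = ½√(2·5.9² + 2·12.1² - 7.0²) = ½√313.44 = 8.852
m_c = ½√(2·5.9² + 2·7.0² - 12.1²) = ½√21.21 = 2.303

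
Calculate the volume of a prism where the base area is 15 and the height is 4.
Volume = base area * height
Volume = 15 * 4
Volume = 60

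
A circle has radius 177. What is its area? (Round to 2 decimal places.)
Area = pi * r²
Area = pi * 177²
Area = pi * 31329
Area = 98422.96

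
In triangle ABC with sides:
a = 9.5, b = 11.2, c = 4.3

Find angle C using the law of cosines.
cos(C) = (a² + b² - c²)/(2ab)
cos(C) = (9.5² + 11.2² - 4.3²)/(2·9.5·11.2) = 197.2/212.8 = 0.926692
C = arccos(0.926692) = 22.08°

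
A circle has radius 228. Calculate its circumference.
Circumference = 2 * pi * r
Circumference = 2 * pi * 228
Circumference = 1432.57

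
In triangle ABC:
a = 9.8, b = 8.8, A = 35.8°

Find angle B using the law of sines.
sin(B)/b = sin(A)/a
sin(B) = b·sin(A)/a = 8.8·sin(35.8°)/9.8 = 0.525268
B = arcsin(0.525268) = 31.69°  (b ≤ a, so B ≤ A and the acute solution is unique)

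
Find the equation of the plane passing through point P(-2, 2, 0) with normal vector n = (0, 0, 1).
d = n·P = (0)(-2) + (0)(2) + (1)(0) = 0
Plane: z = 0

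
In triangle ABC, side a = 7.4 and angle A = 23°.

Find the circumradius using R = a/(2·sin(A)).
R = a/(2·sin(A)) = 7.4/(2·sin(23°))
R = 7.4/(2·0.390731) = 7.4/0.781462 = 9.469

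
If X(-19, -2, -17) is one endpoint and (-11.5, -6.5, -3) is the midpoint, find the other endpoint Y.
Y = (2×(-11.5) - (-19), 2×(-6.5) - (-2), 2×(-3) - (-17)) = (-4, -11, 11)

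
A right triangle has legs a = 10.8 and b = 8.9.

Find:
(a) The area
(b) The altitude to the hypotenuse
(a) Area = ½ab = ½·10.8·8.9 = 48.06
(b) Hypotenuse c = √(10.8² + 8.9²) = √195.85 = 13.9946
    Area = ½·c·h_c  →  h_c = 2·Area/c = 2·48.06/13.9946 = 6.868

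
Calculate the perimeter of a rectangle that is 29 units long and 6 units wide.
Perimeter = 2 * (length + width)
Perimeter = 2 * (29 + 6)
Perimeter = 2 * 35
Perimeter = 70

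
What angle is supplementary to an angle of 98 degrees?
Supplementary angles sum to 180 degrees.
Other angle = 180 - 98
Other angle = 82 degrees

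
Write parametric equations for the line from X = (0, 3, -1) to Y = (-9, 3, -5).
Direction vector d = Y - X = (-9, 0, -4)
x = 0 - 9t, y = 3, z = -1 - 4t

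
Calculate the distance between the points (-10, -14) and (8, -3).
Using the distance formula: d = sqrt((x₂-x₁)² + (y₂-y₁)²)
dx = 8 - (-10) = 18
dy = (-3) - (-14) = 11
d = sqrt(18² + 11²) = sqrt(324 + 121) = sqrt(445) = 21.10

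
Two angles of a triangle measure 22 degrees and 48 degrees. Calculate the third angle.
Sum of angles in a triangle = 180 degrees
Third angle = 180 - 22 - 48
Third angle = 110 degrees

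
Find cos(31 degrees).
cos(31 degrees) = 0.8572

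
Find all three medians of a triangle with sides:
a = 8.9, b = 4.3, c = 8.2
Using m_x = ½√(2y² + 2z² - x²):
m_a = ½√(2·4.3² + 2·8.2² - 8.9²) = ½√92.25 = 4.802
m_b = ½√(2·8.9² + 2·8.2² - 4.3²) = ½√274.41 = 8.283
m_c = ½√(2·8.9² + 2·4.3² - 8.2²) = ½√128.16 = 5.66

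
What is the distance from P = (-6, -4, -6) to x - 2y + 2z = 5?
d = |1(-6) + (-2)(-4) + 2(-6) - (5)| / √(1² + (-2)² + 2²) = 15/√9 = 5.0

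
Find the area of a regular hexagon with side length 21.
For a regular 6-gon with side length s = 21:
Apothem a = s / (2*tan(pi/6)) = 21 / (2*tan(pi/6)) ≈ 18.1865
Perimeter P = 6 * 21 = 126
Area = (1/2) * P * a = (1/2) * 126 * 18.1865 = 1145.75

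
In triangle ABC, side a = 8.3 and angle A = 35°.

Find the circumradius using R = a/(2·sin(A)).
R = a/(2·sin(A)) = 8.3/(2·sin(35°))
R = 8.3/(2·0.573576) = 8.3/1.147153 = 7.235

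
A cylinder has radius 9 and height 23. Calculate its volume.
Volume = pi * r² * h
Volume = pi * 9² * 23
Volume = pi * 81 * 23
Volume = pi * 1863
Volume = 5852.79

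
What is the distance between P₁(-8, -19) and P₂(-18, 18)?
Using the distance formula: d = sqrt((x₂-x₁)² + (y₂-y₁)²)
dx = (-18) - (-8) = -10
dy = 18 - (-19) = 37
d = sqrt((-10)² + 37²) = sqrt(100 + 1369) = sqrt(1469) = 38.33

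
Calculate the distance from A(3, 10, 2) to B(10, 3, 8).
d = √[(7)² + (-7)² + (6)²] = √134 = 11.58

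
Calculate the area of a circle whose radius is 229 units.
Area = pi * r²
Area = pi * 229²
Area = pi * 52441
Area = 164748.26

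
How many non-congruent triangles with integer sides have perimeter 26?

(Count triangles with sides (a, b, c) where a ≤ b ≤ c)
With a ≤ b ≤ c and a + b + c = 26, the triangle inequality a + b > c gives c < 26/2, so c ≤ 12.
Iterate a from 1 to ⌊p/3⌋ = 8; for each a, b ranges from a to ⌊(p−a)/2⌋ with c = p − a − b, keeping only c ≥ b.
Triples: (2, 12, 12), (3, 11, 12), (4, 10, 12), …
Count = 14 triangles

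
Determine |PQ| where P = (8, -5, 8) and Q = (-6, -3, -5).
d = √[(-14)² + (2)² + (-13)²] = √369 = 19.21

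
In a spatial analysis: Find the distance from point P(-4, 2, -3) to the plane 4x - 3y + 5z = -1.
d = |4(-4) + (-3)(2) + 5(-3) - (-1)| / √(4² + (-3)² + 5²) = 36/√50 = 5.091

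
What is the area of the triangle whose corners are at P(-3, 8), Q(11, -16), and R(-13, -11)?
Using the coordinate formula: Area = (1/2)|x₁(y₂-y₃) + x₂(y₃-y₁) + x₃(y₁-y₂)|
Area = (1/2)|(-3)((-16)-(-11)) + 11((-11)-8) + (-13)(8-(-16))|
Area = (1/2)|(-3)*(-5) + 11*(-19) + (-13)*24|
Area = (1/2)|15 + (-209) + (-312)|
Area = (1/2)*506 = 253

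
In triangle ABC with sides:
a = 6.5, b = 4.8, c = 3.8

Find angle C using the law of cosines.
cos(C) = (a² + b² - c²)/(2ab)
cos(C) = (6.5² + 4.8² - 3.8²)/(2·6.5·4.8) = 50.85/62.4 = 0.814904
C = arccos(0.814904) = 35.42°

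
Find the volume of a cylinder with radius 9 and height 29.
Volume = pi * r² * h
Volume = pi * 9² * 29
Volume = pi * 81 * 29
Volume = pi * 2349
Volume = 7379.60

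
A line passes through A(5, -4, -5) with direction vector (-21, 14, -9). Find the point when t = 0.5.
P(0.5) = (5 + (-21)(0.5), -4 + 14(0.5), -5 + (-9)(0.5)) = (-5.5, 3, -9.5)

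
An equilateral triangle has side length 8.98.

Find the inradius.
For an equilateral triangle, r = s/(2√3) where s is the side.
r = 8.98/(2√3) = 8.98/3.464102 = 2.592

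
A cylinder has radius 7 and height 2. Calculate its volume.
Volume = pi * r² * h
Volume = pi * 7² * 2
Volume = pi * 49 * 2
Volume = pi * 98
Volume = 307.88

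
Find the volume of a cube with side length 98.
Volume = s³
Volume = 98³
Volume = 941192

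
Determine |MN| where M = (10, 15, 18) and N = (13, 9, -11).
d = √[(3)² + (-6)² + (-29)²] = √886 = 29.77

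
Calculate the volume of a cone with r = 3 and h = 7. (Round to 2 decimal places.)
Volume = (1/3) * pi * r² * h
Volume = (1/3) * pi * 3² * 7
Volume = (1/3) * pi * 9 * 7
Volume = (1/3) * pi * 63
Volume = 65.97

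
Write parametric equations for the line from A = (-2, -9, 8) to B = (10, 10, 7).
Direction vector d = B - A = (12, 19, -1)
x = -2 + 12t, y = -9 + 19t, z = 8 - t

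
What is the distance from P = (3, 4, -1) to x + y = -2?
d = |1(3) + 1(4) + 0(-1) - (-2)| / √(1² + 1² + 0²) = 9/√2 = 6.364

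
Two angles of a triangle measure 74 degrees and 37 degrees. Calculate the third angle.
Sum of angles in a triangle = 180 degrees
Third angle = 180 - 74 - 37
Third angle = 69 degrees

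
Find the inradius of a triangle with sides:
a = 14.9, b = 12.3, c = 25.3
s = (a+b+c)/2 = (14.9+12.3+25.3)/2 = 26.25
Area = √(s(s-a)(s-b)(s-c)) = √(26.25·11.35·13.95·0.95) = 62.8364
r = Area/s = 62.8364/26.25 = 2.394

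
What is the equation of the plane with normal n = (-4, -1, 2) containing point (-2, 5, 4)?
d = n·P = (-4)(-2) + (-1)(5) + (2)(4) = 11
Plane: -4x - y + 2z = 11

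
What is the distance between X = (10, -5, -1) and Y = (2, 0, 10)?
d = √[(-8)² + (5)² + (11)²] = √210 = 14.49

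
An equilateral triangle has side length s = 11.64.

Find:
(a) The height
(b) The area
(a) Height h = s·√3/2 = 11.64·√3/2 = 10.08
(b) Area = (√3/4)·s² = (√3/4)·11.64² = (√3/4)·135.49 = 58.67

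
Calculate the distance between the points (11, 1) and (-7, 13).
Using the distance formula: d = sqrt((x₂-x₁)² + (y₂-y₁)²)
dx = (-7) - 11 = -18
dy = 13 - 1 = 12
d = sqrt((-18)² + 12²) = sqrt(324 + 144) = sqrt(468) = 21.63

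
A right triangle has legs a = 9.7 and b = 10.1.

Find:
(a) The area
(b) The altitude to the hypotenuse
(a) Area = ½ab = ½·9.7·10.1 = 48.985
(b) Hypotenuse c = √(9.7² + 10.1²) = √196.1 = 14.0036
    Area = ½·c·h_c  →  h_c = 2·Area/c = 2·48.985/14.0036 = 6.996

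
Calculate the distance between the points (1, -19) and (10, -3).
Using the distance formula: d = sqrt((x₂-x₁)² + (y₂-y₁)²)
dx = 10 - 1 = 9
dy = (-3) - (-19) = 16
d = sqrt(9² + 16²) = sqrt(81 + 256) = sqrt(337) = 18.36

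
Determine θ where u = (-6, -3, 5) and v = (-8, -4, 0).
u·v = 60, |u|² = 70, |v|² = 80
cos θ = 60/√5600 ≈ 0.8018
θ ≈ 36.7°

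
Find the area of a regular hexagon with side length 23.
For a regular 6-gon with side length s = 23:
Apothem a = s / (2*tan(pi/6)) = 23 / (2*tan(pi/6)) ≈ 19.9186
Perimeter P = 6 * 23 = 138
Area = (1/2) * P * a = (1/2) * 138 * 19.9186 = 1374.38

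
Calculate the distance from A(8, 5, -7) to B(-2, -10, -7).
d = √[(-10)² + (-15)² + (0)²] = √325 = 18.03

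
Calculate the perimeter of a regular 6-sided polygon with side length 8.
Perimeter = number of sides * side length
Perimeter = 6 * 8
Perimeter = 48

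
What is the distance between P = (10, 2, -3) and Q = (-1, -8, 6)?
d = √[(-11)² + (-10)² + (9)²] = √302 = 17.38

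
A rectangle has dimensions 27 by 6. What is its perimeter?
Perimeter = 2 * (length + width)
Perimeter = 2 * (27 + 6)
Perimeter = 2 * 33
Perimeter = 66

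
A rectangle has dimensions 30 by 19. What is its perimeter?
Perimeter = 2 * (length + width)
Perimeter = 2 * (30 + 19)
Perimeter = 2 * 49
Perimeter = 98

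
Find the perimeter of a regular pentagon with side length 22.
Perimeter = number of sides * side length
Perimeter = 5 * 22
Perimeter = 110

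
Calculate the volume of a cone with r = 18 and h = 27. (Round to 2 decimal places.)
Volume = (1/3) * pi * r² * h
Volume = (1/3) * pi * 18² * 27
Volume = (1/3) * pi * 324 * 27
Volume = (1/3) * pi * 8748
Volume = 9160.88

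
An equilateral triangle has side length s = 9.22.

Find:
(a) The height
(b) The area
(a) Height h = s·√3/2 = 9.22·√3/2 = 7.985
(b) Area = (√3/4)·s² = (√3/4)·9.22² = (√3/4)·85.0084 = 36.81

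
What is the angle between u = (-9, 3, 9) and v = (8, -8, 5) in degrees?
u·v = -51, |u|² = 171, |v|² = 153
cos θ = -51/√26163 ≈ -0.3153
θ ≈ 108.4°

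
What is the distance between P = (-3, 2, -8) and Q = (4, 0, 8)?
d = √[(7)² + (-2)² + (16)²] = √309 = 17.58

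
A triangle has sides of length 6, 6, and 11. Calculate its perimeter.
Perimeter = sum of all sides
Perimeter = 6 + 6 + 11
Perimeter = 23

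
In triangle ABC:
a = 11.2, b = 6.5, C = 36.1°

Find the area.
Using A = ½ab·sin(C):
A = ½·11.2·6.5·sin(36.1°) = ½·72.8·0.589196 = 21.45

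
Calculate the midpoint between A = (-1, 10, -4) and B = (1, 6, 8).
Midpoint = ((-1+1)/2, (10+6)/2, (-4+8)/2) = (0, 8, 2)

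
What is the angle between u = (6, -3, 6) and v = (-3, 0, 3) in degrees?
u·v = 0, |u|² = 81, |v|² = 18
cos θ = 0/√1458 ≈ 0.0
θ ≈ 90.0°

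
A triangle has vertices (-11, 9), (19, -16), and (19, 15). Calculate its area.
Using the coordinate formula: Area = (1/2)|x₁(y₂-y₃) + x₂(y₃-y₁) + x₃(y₁-y₂)|
Area = (1/2)|(-11)((-16)-15) + 19(15-9) + 19(9-(-16))|
Area = (1/2)|(-11)*(-31) + 19*6 + 19*25|
Area = (1/2)|341 + 114 + 475|
Area = (1/2)*930 = 465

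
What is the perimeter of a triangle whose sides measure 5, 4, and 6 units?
Perimeter = sum of all sides
Perimeter = 5 + 4 + 6
Perimeter = 15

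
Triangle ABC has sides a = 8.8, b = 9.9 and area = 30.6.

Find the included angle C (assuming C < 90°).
Area = ½ab·sin(C)  →  sin(C) = 2·Area/(ab)
sin(C) = 2·30.6/(8.8·9.9) = 0.702479
C = arcsin(0.702479) = 44.63°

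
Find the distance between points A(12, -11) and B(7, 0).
Using the distance formula: d = sqrt((x₂-x₁)² + (y₂-y₁)²)
dx = 7 - 12 = -5
dy = 0 - (-11) = 11
d = sqrt((-5)² + 11²) = sqrt(25 + 121) = sqrt(146) = 12.08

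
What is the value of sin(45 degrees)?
sin(45 degrees) = sqrt(2)/2
Decimal approximation: 0.7071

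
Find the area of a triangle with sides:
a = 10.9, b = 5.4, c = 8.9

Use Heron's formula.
s = (a+b+c)/2 = (10.9+5.4+8.9)/2 = 12.6
A = √(s(s-a)(s-b)(s-c)) = √(12.6·1.7·7.2·3.7)
A = √570.629 = 23.89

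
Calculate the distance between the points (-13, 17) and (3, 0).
Using the distance formula: d = sqrt((x₂-x₁)² + (y₂-y₁)²)
dx = 3 - (-13) = 16
dy = 0 - 17 = -17
d = sqrt(16² + (-17)²) = sqrt(256 + 289) = sqrt(545) = 23.35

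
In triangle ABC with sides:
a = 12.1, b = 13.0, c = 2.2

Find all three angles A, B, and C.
By the law of cosines:
cos(A) = (b² + c² - a²)/(2bc) = 0.479545  →  A = 61.34°
cos(B) = (a² + c² - b²)/(2ac) = -0.333396  →  B = 109.5°
cos(C) = (a² + b² - c²)/(2ab) = 0.987190  →  C = 9.181°
Check: A + B + C = 180.0° ✓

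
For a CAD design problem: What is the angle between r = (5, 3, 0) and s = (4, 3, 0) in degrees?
r·s = 29, |r|² = 34, |s|² = 25
cos θ = 29/√850 ≈ 0.9947
θ ≈ 5.906°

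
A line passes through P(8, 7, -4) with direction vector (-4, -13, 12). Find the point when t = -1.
P(-1) = (8 + (-4)(-1), 7 + (-13)(-1), -4 + 12(-1)) = (12, 20, -16)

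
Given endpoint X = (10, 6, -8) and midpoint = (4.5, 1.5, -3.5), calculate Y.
Y = (2×4.5 - 10, 2×1.5 - 6, 2×(-3.5) - (-8)) = (-1, -3, 1)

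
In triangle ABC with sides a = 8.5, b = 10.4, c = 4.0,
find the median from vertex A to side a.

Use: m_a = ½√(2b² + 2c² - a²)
m_a = ½√(2·10.4² + 2·4.0² - 8.5²)
m_a = ½√(216.32 + 32 - 72.25) = ½√176.07 = 6.635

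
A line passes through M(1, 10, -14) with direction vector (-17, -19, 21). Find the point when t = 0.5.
P(0.5) = (1 + (-17)(0.5), 10 + (-19)(0.5), -14 + 21(0.5)) = (-7.5, 0.5, -3.5)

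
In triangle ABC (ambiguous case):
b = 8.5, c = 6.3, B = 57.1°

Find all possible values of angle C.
sin(C)/c = sin(B)/b  →  sin(C) = c·sin(B)/b = 6.3·sin(57.1°)/8.5 = 0.622306
C₁ = arcsin(0.622306) = 38.48°,  C₂ = 180° - C₁ = 141.52°
Check C₂: A = 180° - 57.1° - 141.52° = -18.62° ≤ 0, rejected
C = 38.48° (one solution)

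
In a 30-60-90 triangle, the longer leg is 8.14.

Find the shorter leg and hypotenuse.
In a 30-60-90 triangle, sides are in ratio 1 : √3 : 2.
Long leg = short leg·√3  →  short leg = 8.14/√3 = 4.7
Hypotenuse = 2·(short leg) = 2·8.14/√3 = 9.399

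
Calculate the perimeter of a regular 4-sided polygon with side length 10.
Perimeter = number of sides * side length
Perimeter = 4 * 10
Perimeter = 40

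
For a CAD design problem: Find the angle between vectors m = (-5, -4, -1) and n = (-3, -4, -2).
m·n = 33, |m|² = 42, |n|² = 29
cos θ = 33/√1218 ≈ 0.9456
θ ≈ 18.99°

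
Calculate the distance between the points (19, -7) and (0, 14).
Using the distance formula: d = sqrt((x₂-x₁)² + (y₂-y₁)²)
dx = 0 - 19 = -19
dy = 14 - (-7) = 21
d = sqrt((-19)² + 21²) = sqrt(361 + 441) = sqrt(802) = 28.32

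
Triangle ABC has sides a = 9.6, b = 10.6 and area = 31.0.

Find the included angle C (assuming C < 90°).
Area = ½ab·sin(C)  →  sin(C) = 2·Area/(ab)
sin(C) = 2·31.0/(9.6·10.6) = 0.609277
C = arcsin(0.609277) = 37.54°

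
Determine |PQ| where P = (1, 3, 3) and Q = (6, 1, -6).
d = √[(5)² + (-2)² + (-9)²] = √110 = 10.49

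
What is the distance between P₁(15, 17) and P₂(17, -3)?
Using the distance formula: d = sqrt((x₂-x₁)² + (y₂-y₁)²)
dx = 17 - 15 = 2
dy = (-3) - 17 = -20
d = sqrt(2² + (-20)²) = sqrt(4 + 400) = sqrt(404) = 20.10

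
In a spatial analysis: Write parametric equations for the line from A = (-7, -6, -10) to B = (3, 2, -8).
Direction vector d = B - A = (10, 8, 2)
x = -7 + 10t, y = -6 + 8t, z = -10 + 2t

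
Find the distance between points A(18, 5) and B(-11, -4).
Using the distance formula: d = sqrt((x₂-x₁)² + (y₂-y₁)²)
dx = (-11) - 18 = -29
dy = (-4) - 5 = -9
d = sqrt((-29)² + (-9)²) = sqrt(841 + 81) = sqrt(922) = 30.36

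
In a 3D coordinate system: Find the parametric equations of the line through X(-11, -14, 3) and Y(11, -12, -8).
Direction vector d = Y - X = (22, 2, -11)
x = -11 + 22t, y = -14 + 2t, z = 3 - 11t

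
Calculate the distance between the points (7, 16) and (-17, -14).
Using the distance formula: d = sqrt((x₂-x₁)² + (y₂-y₁)²)
dx = (-17) - 7 = -24
dy = (-14) - 16 = -30
d = sqrt((-24)² + (-30)²) = sqrt(576 + 900) = sqrt(1476) = 38.42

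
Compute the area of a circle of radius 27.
Area = pi * r²
Area = pi * 27²
Area = pi * 729
Area = 2290.22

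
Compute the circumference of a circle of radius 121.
Circumference = 2 * pi * r
Circumference = 2 * pi * 121
Circumference = 760.27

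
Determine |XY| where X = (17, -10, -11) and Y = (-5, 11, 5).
d = √[(-22)² + (21)² + (16)²] = √1181 = 34.37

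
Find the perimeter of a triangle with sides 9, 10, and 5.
Perimeter = sum of all sides
Perimeter = 9 + 10 + 5
Perimeter = 24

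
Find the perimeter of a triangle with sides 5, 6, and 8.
Perimeter = sum of all sides
Perimeter = 5 + 6 + 8
Perimeter = 19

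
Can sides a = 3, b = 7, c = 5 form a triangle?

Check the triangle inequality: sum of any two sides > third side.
Yes, triangle inequality satisfied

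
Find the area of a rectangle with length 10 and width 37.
Area = length * width
Area = 10 * 37
Area = 370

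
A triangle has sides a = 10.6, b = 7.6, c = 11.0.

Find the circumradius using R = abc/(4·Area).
s = (a+b+c)/2 = 14.6
Area = √(s(s-a)(s-b)(s-c)) = √(14.6·4·7·3.6) = 38.3625
R = abc/(4·Area) = (10.6·7.6·11.0)/(4·38.3625) = 886.16/153.45 = 5.775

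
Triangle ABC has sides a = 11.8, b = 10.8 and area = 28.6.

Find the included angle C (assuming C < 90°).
Area = ½ab·sin(C)  →  sin(C) = 2·Area/(ab)
sin(C) = 2·28.6/(11.8·10.8) = 0.448839
C = arcsin(0.448839) = 26.67°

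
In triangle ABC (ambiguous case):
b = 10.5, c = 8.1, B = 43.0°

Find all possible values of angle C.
sin(C)/c = sin(B)/b  →  sin(C) = c·sin(B)/b = 8.1·sin(43.0°)/10.5 = 0.526113
C₁ = arcsin(0.526113) = 31.74°,  C₂ = 180° - C₁ = 148.26°
Check C₂: A = 180° - 43.0° - 148.26° = -11.26° ≤ 0, rejected
C = 31.74° (one solution)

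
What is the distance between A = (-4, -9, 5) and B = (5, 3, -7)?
d = √[(9)² + (12)² + (-12)²] = √369 = 19.21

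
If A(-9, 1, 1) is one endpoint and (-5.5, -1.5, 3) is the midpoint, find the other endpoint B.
B = (2×(-5.5) - (-9), 2×(-1.5) - 1, 2×3 - 1) = (-2, -4, 5)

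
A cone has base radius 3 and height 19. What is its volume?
Volume = (1/3) * pi * r² * h
Volume = (1/3) * pi * 3² * 19
Volume = (1/3) * pi * 9 * 19
Volume = (1/3) * pi * 171
Volume = 179.07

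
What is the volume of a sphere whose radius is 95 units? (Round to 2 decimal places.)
Volume = (4/3) * pi * r³
Volume = (4/3) * pi * 95³
Volume = (4/3) * pi * 857375
Volume = 3591364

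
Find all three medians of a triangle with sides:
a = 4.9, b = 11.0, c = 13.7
Using m_x = ½√(2y² + 2z² - x²):
m_a = ½√(2·11.0² + 2·13.7² - 4.9²) = ½√593.37 = 12.18
m_b = ½√(2·4.9² + 2·13.7² - 11.0²) = ½√302.4 = 8.695
m_c = ½√(2·4.9² + 2·11.0² - 13.7²) = ½√102.33 = 5.058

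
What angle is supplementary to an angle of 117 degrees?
Supplementary angles sum to 180 degrees.
Other angle = 180 - 117
Other angle = 63 degrees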